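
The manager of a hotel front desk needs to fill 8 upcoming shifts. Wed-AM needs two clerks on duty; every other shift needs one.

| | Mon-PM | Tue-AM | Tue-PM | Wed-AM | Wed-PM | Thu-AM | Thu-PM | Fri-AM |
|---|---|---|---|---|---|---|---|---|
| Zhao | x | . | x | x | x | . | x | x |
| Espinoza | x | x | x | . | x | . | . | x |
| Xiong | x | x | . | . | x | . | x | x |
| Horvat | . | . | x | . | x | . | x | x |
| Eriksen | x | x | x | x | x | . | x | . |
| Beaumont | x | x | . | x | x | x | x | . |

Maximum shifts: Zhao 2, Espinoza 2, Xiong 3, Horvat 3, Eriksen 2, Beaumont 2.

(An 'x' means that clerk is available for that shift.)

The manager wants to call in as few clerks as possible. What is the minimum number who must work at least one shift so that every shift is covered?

9 slots to fill and no one can take more than 3, so at least ⌈9/3⌉ = 3 clerks are needed.
Any 3 clerks together have capacity at most 3+3+2 = 8 < 9 slots, so 3 can never suffice.
Zhao, Espinoza, Xiong, and Beaumont alone can cover everything: Mon-PM→Xiong, Tue-AM→Espinoza, Tue-PM→Zhao, Wed-AM→Zhao+Beaumont, Wed-PM→Xiong, Thu-AM→Beaumont, Thu-PM→Xiong, Fri-AM→Espinoza.

4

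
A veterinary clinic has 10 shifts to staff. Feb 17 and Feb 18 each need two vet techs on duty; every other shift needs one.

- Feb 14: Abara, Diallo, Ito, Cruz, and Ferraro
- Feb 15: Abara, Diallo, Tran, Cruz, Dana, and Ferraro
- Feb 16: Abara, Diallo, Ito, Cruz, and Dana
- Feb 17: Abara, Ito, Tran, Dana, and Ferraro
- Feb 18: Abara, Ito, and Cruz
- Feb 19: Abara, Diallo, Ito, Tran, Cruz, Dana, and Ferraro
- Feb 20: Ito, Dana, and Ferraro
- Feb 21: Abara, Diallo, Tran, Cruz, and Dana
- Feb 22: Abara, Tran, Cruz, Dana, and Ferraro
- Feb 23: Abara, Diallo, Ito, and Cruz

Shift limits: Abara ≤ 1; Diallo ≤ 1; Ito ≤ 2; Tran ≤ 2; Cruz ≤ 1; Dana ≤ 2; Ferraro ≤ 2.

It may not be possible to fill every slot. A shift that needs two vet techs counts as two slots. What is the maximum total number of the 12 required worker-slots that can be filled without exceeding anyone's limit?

Total capacity across all vet techs is 1+1+2+2+1+2+2 = 11, and 12 slots are needed, so at most 11 can be filled.
An assignment achieving 11: Feb 14→Cruz, Feb 15→Ferraro, Feb 16→Dana, Feb 17→Tran+Dana, Feb 18→Abara+Ito, Feb 20→Ito, Feb 21→Tran, Feb 22→Ferraro, Feb 23→Diallo.
Loads: Abara 1/1, Diallo 1/1, Ito 2/2, Tran 2/2, Cruz 1/1, Dana 2/2, Ferraro 2/2.

11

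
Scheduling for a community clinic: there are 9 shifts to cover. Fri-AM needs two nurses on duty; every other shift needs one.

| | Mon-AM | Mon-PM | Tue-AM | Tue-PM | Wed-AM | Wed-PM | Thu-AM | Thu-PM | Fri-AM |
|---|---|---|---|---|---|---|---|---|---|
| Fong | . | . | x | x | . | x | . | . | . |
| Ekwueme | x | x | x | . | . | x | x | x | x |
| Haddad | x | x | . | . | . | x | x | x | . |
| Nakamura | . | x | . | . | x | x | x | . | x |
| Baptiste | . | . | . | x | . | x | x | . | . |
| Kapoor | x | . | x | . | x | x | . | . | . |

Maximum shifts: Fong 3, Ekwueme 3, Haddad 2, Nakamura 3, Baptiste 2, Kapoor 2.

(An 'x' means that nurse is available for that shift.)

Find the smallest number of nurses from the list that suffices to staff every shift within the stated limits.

4

10 slots to fill and no one can take more than 3, so at least ⌈10/3⌉ = 4 nurses are needed.
Fong, Ekwueme, Haddad, and Nakamura alone can cover everything: Mon-AM→Ekwueme, Mon-PM→Haddad, Tue-AM→Fong, Tue-PM→Fong, Wed-AM→Nakamura, Wed-PM→Fong, Thu-AM→Haddad, Thu-PM→Ekwueme, Fri-AM→Ekwueme+Nakamura.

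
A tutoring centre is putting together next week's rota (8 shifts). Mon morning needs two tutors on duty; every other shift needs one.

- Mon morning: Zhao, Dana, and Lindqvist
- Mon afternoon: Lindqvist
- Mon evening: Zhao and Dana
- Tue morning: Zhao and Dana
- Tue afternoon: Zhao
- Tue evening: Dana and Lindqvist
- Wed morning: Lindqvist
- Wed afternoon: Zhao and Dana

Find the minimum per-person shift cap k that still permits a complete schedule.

With 3 tutors and 9 worker-slots to fill, someone must work at least ⌈9/3⌉ = 3 shifts, so k ≥ 3.
k = 3 works: Mon morning→Dana+Lindqvist, Mon afternoon→Lindqvist, Mon evening→Zhao, Tue morning→Zhao, Tue afternoon→Zhao, Tue evening→Dana, Wed morning→Lindqvist, Wed afternoon→Dana.
Loads: Zhao 3, Dana 3, Lindqvist 3 — all ≤ 3.

3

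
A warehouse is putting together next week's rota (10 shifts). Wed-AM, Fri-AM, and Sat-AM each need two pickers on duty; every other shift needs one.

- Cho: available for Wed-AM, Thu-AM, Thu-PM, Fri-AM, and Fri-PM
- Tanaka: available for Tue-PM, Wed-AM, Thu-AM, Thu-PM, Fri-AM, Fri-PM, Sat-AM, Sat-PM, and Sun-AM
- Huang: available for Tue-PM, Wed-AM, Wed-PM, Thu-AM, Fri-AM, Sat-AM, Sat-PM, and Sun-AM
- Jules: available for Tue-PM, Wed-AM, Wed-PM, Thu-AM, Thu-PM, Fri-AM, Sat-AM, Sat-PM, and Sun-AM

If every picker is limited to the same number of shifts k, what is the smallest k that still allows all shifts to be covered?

With 4 pickers and 13 worker-slots to fill, someone must work at least ⌈13/4⌉ = 4 shifts, so k ≥ 4.
k = 4 works: Tue-PM→Tanaka, Wed-AM→Cho+Huang, Wed-PM→Huang, Thu-AM→Cho, Thu-PM→Cho, Fri-AM→Huang+Jules, Fri-PM→Cho, Sat-AM→Tanaka+Huang, Sat-PM→Tanaka, Sun-AM→Tanaka.
Loads: Cho 4, Tanaka 4, Huang 4, Jules 1 — all ≤ 4.

4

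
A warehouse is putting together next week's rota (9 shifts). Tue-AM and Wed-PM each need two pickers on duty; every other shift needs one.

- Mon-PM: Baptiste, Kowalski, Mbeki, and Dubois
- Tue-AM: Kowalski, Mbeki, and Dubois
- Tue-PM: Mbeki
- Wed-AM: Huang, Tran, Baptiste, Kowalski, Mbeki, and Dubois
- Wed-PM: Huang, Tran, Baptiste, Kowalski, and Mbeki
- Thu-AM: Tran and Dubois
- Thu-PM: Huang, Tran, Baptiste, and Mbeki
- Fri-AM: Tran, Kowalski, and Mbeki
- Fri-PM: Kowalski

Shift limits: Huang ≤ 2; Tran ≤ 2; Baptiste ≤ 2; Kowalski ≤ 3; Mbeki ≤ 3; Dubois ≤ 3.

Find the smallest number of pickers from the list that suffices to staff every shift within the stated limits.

4

11 slots to fill and no one can take more than 3, so at least ⌈11/3⌉ = 4 pickers are needed.
Huang, Kowalski, Mbeki, and Dubois alone can cover everything: Mon-PM→Kowalski, Tue-AM→Mbeki+Dubois, Tue-PM→Mbeki, Wed-AM→Dubois, Wed-PM→Huang+Mbeki, Thu-AM→Dubois, Thu-PM→Huang, Fri-AM→Kowalski, Fri-PM→Kowalski.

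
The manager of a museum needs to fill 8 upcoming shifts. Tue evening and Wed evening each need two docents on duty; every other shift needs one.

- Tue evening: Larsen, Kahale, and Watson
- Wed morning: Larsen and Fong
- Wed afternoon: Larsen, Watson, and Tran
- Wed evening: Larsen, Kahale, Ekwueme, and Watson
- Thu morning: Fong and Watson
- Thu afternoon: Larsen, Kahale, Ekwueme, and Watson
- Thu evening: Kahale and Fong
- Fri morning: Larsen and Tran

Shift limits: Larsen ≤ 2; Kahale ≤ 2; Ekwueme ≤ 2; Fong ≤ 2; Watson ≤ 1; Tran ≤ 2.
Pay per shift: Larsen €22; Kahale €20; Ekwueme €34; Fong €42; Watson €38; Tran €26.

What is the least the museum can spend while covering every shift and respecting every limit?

Picking the cheapest available docent for each shift independently would cost €228, but that ignores the shift limits.
An optimal schedule: Tue evening→Larsen+Kahale, Wed morning→Larsen, Wed afternoon→Tran, Wed evening→Ekwueme+Watson, Thu morning→Fong, Thu afternoon→Ekwueme, Thu evening→Kahale, Fri morning→Tran.
Total: 22 + 20 + 22 + 26 + 34 + 38 + 42 + 34 + 20 + 26 = €284.

€284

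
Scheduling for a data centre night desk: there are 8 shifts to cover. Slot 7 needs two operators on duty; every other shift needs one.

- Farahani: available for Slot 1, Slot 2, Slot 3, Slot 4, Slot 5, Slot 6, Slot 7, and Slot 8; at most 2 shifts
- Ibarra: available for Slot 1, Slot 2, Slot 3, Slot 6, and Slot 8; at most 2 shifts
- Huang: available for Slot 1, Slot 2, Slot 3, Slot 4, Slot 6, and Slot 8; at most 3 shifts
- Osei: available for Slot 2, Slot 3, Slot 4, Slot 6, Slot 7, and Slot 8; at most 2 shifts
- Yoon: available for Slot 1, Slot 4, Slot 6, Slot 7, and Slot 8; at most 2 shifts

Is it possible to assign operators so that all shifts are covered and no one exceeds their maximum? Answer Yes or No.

Slot 5 can only be covered by Farahani, so that assignment is forced.
One valid schedule: Slot 1→Ibarra, Slot 2→Ibarra, Slot 3→Huang, Slot 4→Huang, Slot 5→Farahani, Slot 6→Huang, Slot 7→Farahani+Osei, Slot 8→Osei.
Loads: Farahani 2/2, Ibarra 2/2, Huang 3/3, Osei 2/2, Yoon 0/2 — all within limits.

Yes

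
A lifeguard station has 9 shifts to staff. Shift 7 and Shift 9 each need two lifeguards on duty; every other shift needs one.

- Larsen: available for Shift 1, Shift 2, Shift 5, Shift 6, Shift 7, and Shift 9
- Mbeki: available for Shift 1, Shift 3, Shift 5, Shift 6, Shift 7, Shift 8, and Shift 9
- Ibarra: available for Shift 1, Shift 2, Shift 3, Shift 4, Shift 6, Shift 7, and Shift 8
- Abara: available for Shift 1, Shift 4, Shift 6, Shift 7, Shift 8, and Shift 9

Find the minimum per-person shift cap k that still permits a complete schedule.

3

With 4 lifeguards and 11 worker-slots to fill, someone must work at least ⌈11/4⌉ = 3 shifts, so k ≥ 3.
k = 3 works: Shift 1→Ibarra, Shift 2→Larsen, Shift 3→Mbeki, Shift 4→Ibarra, Shift 5→Larsen, Shift 6→Abara, Shift 7→Ibarra+Abara, Shift 8→Mbeki, Shift 9→Larsen+Mbeki.
Loads: Larsen 3, Mbeki 3, Ibarra 3, Abara 2 — all ≤ 3.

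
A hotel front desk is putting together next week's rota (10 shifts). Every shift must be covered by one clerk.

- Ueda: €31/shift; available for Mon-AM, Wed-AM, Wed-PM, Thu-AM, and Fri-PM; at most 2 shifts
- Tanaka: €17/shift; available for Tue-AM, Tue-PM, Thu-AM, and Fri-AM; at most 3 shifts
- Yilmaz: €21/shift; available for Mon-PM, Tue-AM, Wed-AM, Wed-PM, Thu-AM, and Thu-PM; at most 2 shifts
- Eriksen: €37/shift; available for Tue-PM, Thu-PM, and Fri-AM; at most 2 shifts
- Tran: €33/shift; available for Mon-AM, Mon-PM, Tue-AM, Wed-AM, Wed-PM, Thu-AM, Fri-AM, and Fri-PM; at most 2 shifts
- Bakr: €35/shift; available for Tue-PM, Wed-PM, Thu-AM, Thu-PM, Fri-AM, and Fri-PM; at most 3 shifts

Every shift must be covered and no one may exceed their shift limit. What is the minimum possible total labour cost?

€256

Picking the cheapest available clerk for each shift independently would cost €214, but that ignores the shift limits.
An optimal schedule: Mon-AM→Ueda, Mon-PM→Yilmaz, Tue-AM→Tanaka, Tue-PM→Tanaka, Wed-AM→Ueda, Wed-PM→Tran, Thu-AM→Bakr, Thu-PM→Yilmaz, Fri-AM→Tanaka, Fri-PM→Tran.
Total: 31 + 21 + 17 + 17 + 31 + 33 + 35 + 21 + 17 + 33 = €256.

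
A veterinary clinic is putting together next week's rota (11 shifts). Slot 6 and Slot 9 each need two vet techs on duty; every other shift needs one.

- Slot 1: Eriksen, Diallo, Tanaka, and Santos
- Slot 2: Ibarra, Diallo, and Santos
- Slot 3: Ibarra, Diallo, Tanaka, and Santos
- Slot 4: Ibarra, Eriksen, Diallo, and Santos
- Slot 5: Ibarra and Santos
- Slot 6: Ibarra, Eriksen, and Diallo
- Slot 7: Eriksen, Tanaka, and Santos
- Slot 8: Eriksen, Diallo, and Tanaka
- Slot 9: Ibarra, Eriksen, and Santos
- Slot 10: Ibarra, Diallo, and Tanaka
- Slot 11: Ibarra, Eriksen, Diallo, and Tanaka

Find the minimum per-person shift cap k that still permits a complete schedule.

With 5 vet techs and 13 worker-slots to fill, someone must work at least ⌈13/5⌉ = 3 shifts, so k ≥ 3.
k = 3 works: Slot 1→Diallo, Slot 2→Ibarra, Slot 3→Tanaka, Slot 4→Santos, Slot 5→Ibarra, Slot 6→Ibarra+Eriksen, Slot 7→Eriksen, Slot 8→Diallo, Slot 9→Eriksen+Santos, Slot 10→Diallo, Slot 11→Tanaka.
Loads: Ibarra 3, Eriksen 3, Diallo 3, Tanaka 2, Santos 2 — all ≤ 3.

3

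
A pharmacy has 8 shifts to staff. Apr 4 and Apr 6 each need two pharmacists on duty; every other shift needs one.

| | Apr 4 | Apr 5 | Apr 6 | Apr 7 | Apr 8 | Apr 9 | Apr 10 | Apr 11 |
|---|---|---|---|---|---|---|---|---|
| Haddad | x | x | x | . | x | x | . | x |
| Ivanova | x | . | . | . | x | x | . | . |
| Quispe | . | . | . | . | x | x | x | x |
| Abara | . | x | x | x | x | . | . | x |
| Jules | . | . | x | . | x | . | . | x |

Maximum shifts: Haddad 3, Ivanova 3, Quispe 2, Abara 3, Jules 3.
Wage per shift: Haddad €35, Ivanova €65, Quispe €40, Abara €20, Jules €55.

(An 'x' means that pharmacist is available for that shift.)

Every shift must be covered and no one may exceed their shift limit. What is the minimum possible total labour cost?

€365

Apr 4 can only be covered by Haddad and Ivanova, so that assignment is forced.
Apr 7 can only be covered by Abara, so that assignment is forced.
Apr 10 can only be covered by Quispe, so that assignment is forced.
Picking the cheapest available pharmacist for each shift independently would cost €310, but that ignores the shift limits.
An optimal schedule: Apr 4→Haddad+Ivanova, Apr 5→Abara, Apr 6→Abara+Haddad, Apr 7→Abara, Apr 8→Jules, Apr 9→Haddad, Apr 10→Quispe, Apr 11→Quispe.
Total: 35 + 65 + 20 + 20 + 35 + 20 + 55 + 35 + 40 + 40 = €365.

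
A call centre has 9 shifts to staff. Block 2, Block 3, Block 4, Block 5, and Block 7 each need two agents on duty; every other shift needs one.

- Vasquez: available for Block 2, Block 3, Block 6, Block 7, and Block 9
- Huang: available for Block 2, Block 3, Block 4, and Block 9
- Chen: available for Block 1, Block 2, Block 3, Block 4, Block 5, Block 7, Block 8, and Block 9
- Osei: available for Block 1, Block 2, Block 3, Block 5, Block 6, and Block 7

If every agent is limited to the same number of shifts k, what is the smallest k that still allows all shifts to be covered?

4

With 4 agents and 14 worker-slots to fill, someone must work at least ⌈14/4⌉ = 4 shifts, so k ≥ 4.
k = 4 works: Block 1→Chen, Block 2→Vasquez+Huang, Block 3→Huang+Osei, Block 4→Huang+Chen, Block 5→Chen+Osei, Block 6→Vasquez, Block 7→Vasquez+Osei, Block 8→Chen, Block 9→Vasquez.
Loads: Vasquez 4, Huang 3, Chen 4, Osei 3 — all ≤ 4.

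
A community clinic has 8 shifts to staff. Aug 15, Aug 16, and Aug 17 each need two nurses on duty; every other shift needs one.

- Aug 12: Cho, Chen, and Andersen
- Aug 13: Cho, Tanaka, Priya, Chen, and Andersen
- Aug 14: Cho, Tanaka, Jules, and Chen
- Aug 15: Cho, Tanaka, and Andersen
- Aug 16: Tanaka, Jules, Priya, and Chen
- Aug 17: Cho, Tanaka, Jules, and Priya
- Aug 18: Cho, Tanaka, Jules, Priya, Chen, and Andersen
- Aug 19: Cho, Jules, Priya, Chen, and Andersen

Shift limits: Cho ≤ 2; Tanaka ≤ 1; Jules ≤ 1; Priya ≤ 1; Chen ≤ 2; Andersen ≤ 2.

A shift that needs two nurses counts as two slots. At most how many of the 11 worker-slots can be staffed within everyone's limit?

9

Total capacity across all nurses is 2+1+1+1+2+2 = 9, and 11 slots are needed, so at most 9 can be filled.
An assignment achieving 9: Aug 12→Cho, Aug 13→Chen, Aug 14→Jules, Aug 15→Cho+Tanaka, Aug 16→Priya+Chen, Aug 18→Andersen, Aug 19→Andersen.
Loads: Cho 2/2, Tanaka 1/1, Jules 1/1, Priya 1/1, Chen 2/2, Andersen 2/2.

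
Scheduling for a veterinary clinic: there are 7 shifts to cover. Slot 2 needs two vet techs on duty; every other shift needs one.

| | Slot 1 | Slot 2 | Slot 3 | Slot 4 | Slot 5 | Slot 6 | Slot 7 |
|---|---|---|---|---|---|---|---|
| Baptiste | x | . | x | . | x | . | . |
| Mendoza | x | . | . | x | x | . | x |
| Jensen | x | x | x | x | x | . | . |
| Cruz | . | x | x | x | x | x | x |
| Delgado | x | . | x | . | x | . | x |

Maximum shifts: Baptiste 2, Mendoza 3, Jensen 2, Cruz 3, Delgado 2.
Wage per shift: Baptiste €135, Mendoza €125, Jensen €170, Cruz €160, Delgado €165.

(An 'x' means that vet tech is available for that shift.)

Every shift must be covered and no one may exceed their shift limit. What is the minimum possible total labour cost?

€1135

Slot 2 can only be covered by Jensen and Cruz, so that assignment is forced.
Slot 6 can only be covered by Cruz, so that assignment is forced.
Picking the cheapest available vet tech for each shift independently would cost €1125, but that ignores the shift limits.
An optimal schedule: Slot 1→Baptiste, Slot 2→Jensen+Cruz, Slot 3→Baptiste, Slot 4→Mendoza, Slot 5→Mendoza, Slot 6→Cruz, Slot 7→Mendoza.
Total: 135 + 170 + 160 + 135 + 125 + 125 + 160 + 125 = €1135.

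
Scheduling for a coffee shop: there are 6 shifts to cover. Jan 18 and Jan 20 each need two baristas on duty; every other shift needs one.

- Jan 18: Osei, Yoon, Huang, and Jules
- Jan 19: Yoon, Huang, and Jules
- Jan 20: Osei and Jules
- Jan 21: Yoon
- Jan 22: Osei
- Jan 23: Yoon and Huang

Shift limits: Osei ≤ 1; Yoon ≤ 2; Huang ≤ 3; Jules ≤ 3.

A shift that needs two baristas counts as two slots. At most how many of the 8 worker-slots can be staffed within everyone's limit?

7

Total capacity across all baristas is 1+2+3+3 = 9, and 8 slots are needed, so at most 8 can be filled.
Shifts {Jan 20, Jan 22} need 3 slots but only Osei and Jules are available for them, supplying at most 2 — so at least 1 slot must go unfilled.
An assignment achieving 7: Jan 18→Huang+Jules, Jan 19→Huang, Jan 20→Jules, Jan 21→Yoon, Jan 22→Osei, Jan 23→Yoon.
Loads: Osei 1/1, Yoon 2/2, Huang 2/3, Jules 2/3.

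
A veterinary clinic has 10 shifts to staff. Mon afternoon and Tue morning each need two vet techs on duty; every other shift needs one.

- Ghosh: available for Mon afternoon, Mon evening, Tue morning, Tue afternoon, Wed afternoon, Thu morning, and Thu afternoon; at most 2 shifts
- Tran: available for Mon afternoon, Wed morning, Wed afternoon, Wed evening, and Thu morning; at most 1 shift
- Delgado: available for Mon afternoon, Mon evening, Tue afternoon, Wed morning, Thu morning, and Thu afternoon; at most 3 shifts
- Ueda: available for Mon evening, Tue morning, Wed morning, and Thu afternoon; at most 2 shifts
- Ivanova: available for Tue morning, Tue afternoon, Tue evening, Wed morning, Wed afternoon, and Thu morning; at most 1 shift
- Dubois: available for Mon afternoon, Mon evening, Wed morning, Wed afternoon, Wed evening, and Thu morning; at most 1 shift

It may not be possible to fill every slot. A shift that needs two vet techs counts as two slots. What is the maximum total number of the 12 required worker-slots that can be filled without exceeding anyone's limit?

Total capacity across all vet techs is 2+1+3+2+1+1 = 10, and 12 slots are needed, so at most 10 can be filled.
An assignment achieving 10: Mon afternoon→Delgado+Dubois, Mon evening→Delgado, Tue morning→Ghosh+Ueda, Tue afternoon→Ghosh, Tue evening→Ivanova, Wed morning→Ueda, Wed evening→Tran, Thu afternoon→Delgado.
Loads: Ghosh 2/2, Tran 1/1, Delgado 3/3, Ueda 2/2, Ivanova 1/1, Dubois 1/1.

10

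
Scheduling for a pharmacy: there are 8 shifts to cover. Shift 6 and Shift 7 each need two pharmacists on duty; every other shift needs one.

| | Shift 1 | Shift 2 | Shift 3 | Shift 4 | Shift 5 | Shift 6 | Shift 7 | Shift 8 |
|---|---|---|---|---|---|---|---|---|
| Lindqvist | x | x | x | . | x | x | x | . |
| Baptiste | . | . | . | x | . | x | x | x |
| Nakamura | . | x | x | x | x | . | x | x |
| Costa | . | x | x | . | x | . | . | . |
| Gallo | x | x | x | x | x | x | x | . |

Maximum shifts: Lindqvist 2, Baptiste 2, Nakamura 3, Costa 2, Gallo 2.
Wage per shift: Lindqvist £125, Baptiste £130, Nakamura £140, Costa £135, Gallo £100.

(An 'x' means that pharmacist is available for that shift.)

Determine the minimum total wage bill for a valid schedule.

Picking the cheapest available pharmacist for each shift independently would cost £1080, but that ignores the shift limits.
An optimal schedule: Shift 1→Gallo, Shift 2→Costa, Shift 3→Costa, Shift 4→Gallo, Shift 5→Nakamura, Shift 6→Lindqvist+Baptiste, Shift 7→Lindqvist+Nakamura, Shift 8→Baptiste.
Total: 100 + 135 + 135 + 100 + 140 + 125 + 130 + 125 + 140 + 130 = £1260.

£1260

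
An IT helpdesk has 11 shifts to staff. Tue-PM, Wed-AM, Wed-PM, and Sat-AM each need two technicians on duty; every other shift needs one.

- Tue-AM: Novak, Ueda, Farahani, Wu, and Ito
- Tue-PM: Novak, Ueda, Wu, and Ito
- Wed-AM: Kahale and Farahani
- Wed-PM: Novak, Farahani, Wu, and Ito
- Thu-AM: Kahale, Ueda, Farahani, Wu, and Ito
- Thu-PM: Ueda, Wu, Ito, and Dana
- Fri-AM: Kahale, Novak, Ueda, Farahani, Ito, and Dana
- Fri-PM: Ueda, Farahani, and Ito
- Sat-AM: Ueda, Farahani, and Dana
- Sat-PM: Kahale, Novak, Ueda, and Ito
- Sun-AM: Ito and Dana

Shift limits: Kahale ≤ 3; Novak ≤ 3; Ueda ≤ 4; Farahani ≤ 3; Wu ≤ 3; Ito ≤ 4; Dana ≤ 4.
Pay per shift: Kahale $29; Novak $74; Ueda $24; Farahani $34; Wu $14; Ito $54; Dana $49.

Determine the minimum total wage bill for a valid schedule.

Wed-AM can only be covered by Kahale and Farahani, so that assignment is forced.
Picking the cheapest available technician for each shift independently would cost $370, but that ignores the shift limits.
An optimal schedule: Tue-AM→Ueda, Tue-PM→Wu+Ueda, Wed-AM→Kahale+Farahani, Wed-PM→Wu+Farahani, Thu-AM→Kahale, Thu-PM→Wu, Fri-AM→Dana, Fri-PM→Ueda, Sat-AM→Ueda+Farahani, Sat-PM→Kahale, Sun-AM→Dana.
Total: 24 + 14 + 24 + 29 + 34 + 14 + 34 + 29 + 14 + 49 + 24 + 24 + 34 + 29 + 49 = $425.

$425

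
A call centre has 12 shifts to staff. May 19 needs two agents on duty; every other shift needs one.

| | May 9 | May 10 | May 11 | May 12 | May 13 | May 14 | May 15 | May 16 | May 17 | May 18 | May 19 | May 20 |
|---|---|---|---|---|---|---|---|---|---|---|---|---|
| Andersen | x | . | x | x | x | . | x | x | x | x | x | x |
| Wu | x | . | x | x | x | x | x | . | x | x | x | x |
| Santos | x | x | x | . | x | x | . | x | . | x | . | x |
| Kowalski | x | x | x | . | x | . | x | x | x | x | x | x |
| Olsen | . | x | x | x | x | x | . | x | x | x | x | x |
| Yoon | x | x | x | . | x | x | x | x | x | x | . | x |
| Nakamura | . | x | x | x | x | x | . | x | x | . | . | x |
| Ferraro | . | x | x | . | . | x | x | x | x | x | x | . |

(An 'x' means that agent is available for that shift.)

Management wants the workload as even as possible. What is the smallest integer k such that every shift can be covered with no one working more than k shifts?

With 8 agents and 13 worker-slots to fill, someone must work at least ⌈13/8⌉ = 2 shifts, so k ≥ 2.
k = 2 works: May 9→Andersen, May 10→Santos, May 11→Yoon, May 12→Andersen, May 13→Santos, May 14→Wu, May 15→Wu, May 16→Kowalski, May 17→Kowalski, May 18→Olsen, May 19→Olsen+Ferraro, May 20→Yoon.
Loads: Andersen 2, Wu 2, Santos 2, Kowalski 2, Olsen 2, Yoon 2, Nakamura 0, Ferraro 1 — all ≤ 2.

2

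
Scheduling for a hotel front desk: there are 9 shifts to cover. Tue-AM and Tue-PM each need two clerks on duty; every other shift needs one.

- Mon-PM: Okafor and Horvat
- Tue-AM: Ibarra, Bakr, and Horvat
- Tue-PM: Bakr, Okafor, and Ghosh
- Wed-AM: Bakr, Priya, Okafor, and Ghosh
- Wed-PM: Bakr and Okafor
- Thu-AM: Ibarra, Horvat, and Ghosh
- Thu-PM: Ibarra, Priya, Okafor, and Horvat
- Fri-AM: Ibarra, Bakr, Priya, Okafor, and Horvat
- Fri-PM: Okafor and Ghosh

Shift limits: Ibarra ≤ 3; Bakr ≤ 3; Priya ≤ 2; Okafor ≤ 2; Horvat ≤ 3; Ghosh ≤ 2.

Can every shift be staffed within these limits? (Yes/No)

One valid schedule: Mon-PM→Okafor, Tue-AM→Ibarra+Bakr, Tue-PM→Bakr+Ghosh, Wed-AM→Priya, Wed-PM→Bakr, Thu-AM→Ibarra, Thu-PM→Ibarra, Fri-AM→Priya, Fri-PM→Okafor.
Loads: Ibarra 3/3, Bakr 3/3, Priya 2/2, Okafor 2/2, Horvat 0/3, Ghosh 1/2 — all within limits.

Yes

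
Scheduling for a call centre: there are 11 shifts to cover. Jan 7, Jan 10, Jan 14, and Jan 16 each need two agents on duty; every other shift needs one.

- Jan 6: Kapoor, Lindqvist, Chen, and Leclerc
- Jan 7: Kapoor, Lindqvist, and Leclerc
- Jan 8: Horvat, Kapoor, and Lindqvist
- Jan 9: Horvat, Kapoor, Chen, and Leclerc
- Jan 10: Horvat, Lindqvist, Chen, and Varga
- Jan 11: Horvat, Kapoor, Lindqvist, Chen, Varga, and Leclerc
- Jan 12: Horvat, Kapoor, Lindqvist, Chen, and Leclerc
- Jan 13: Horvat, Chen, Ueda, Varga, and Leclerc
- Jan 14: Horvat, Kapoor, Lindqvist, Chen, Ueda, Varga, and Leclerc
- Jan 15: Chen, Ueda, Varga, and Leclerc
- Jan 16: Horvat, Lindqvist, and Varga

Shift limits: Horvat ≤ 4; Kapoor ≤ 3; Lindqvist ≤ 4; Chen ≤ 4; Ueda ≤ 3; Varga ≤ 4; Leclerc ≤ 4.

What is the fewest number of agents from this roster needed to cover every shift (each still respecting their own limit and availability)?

4

15 slots to fill and no one can take more than 4, so at least ⌈15/4⌉ = 4 agents are needed.
Horvat, Kapoor, Lindqvist, and Chen alone can cover everything: Jan 6→Kapoor, Jan 7→Kapoor+Lindqvist, Jan 8→Horvat, Jan 9→Horvat, Jan 10→Lindqvist+Chen, Jan 11→Kapoor, Jan 12→Chen, Jan 13→Horvat, Jan 14→Lindqvist+Chen, Jan 15→Chen, Jan 16→Horvat+Lindqvist.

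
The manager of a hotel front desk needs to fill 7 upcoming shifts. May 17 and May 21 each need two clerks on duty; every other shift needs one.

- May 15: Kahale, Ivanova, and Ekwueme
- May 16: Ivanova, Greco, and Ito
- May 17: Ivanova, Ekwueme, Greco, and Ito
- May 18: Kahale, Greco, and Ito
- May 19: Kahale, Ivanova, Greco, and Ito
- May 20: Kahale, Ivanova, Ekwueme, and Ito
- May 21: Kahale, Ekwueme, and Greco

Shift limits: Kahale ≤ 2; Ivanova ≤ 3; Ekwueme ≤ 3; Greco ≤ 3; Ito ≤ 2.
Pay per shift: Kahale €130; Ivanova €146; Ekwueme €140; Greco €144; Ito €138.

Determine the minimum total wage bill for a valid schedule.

€1244

Picking the cheapest available clerk for each shift independently would cost €1206, but that ignores the shift limits.
An optimal schedule: May 15→Kahale, May 16→Ito, May 17→Ekwueme+Greco, May 18→Kahale, May 19→Ito, May 20→Ekwueme, May 21→Ekwueme+Greco.
Total: 130 + 138 + 140 + 144 + 130 + 138 + 140 + 140 + 144 = €1244.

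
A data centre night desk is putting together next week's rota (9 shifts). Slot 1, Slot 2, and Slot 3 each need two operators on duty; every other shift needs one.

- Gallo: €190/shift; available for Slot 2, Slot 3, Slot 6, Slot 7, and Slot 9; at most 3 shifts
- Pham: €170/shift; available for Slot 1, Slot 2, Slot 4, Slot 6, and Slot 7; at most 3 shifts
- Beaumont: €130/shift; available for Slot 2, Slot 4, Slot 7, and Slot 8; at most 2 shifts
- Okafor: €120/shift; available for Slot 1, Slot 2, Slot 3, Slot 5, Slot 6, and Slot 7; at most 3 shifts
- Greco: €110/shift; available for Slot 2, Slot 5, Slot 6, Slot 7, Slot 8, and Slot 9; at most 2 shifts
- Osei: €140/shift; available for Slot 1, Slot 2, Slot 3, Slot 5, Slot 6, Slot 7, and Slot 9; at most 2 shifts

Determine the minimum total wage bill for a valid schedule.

€1630

Picking the cheapest available operator for each shift independently would cost €1430, but that ignores the shift limits.
An optimal schedule: Slot 1→Okafor+Osei, Slot 2→Beaumont+Pham, Slot 3→Okafor+Osei, Slot 4→Beaumont, Slot 5→Okafor, Slot 6→Pham, Slot 7→Pham, Slot 8→Greco, Slot 9→Greco.
Total: 120 + 140 + 130 + 170 + 120 + 140 + 130 + 120 + 170 + 170 + 110 + 110 = €1630.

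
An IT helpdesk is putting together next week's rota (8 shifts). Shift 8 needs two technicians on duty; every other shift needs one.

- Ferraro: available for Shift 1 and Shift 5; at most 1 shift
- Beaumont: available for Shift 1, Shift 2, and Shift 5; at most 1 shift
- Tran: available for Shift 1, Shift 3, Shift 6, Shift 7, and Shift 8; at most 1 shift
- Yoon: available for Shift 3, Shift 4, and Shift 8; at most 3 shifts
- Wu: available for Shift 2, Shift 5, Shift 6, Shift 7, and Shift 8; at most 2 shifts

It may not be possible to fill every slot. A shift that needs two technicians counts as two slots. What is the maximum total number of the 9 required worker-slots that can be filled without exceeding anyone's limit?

Total capacity across all technicians is 1+1+1+3+2 = 8, and 9 slots are needed, so at most 8 can be filled.
An assignment achieving 8: Shift 1→Ferraro, Shift 2→Beaumont, Shift 3→Yoon, Shift 4→Yoon, Shift 5→Wu, Shift 6→Tran, Shift 7→Wu, Shift 8→Yoon.
Loads: Ferraro 1/1, Beaumont 1/1, Tran 1/1, Yoon 3/3, Wu 2/2.

8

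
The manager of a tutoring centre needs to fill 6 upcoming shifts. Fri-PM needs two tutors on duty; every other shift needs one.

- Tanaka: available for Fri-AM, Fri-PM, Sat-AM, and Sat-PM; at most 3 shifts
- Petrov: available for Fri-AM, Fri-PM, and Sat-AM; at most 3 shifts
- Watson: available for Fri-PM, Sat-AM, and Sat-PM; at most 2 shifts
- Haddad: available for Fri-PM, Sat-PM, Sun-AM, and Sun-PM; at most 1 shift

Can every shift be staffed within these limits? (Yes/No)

No

Total capacity is 9 and 7 slots are needed, so capacity alone doesn't rule it out.
Shifts {Sun-AM, Sun-PM} need 2 worker-slots in total, but the tutors available for any of those shifts (Haddad) can supply at most 1 among them. So no valid schedule exists.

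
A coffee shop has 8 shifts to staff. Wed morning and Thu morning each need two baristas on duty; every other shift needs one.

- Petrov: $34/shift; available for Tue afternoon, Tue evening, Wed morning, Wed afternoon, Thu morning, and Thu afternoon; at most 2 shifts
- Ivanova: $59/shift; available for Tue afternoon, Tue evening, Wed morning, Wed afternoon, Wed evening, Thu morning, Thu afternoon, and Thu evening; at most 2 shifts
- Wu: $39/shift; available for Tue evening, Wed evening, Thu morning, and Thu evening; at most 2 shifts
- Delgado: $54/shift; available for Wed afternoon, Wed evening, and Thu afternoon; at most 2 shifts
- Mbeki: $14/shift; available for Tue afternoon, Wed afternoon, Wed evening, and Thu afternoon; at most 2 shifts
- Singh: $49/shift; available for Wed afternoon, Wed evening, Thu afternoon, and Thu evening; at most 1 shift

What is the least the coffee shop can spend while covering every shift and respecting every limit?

$390

Wed morning can only be covered by Petrov and Ivanova, so that assignment is forced.
Picking the cheapest available barista for each shift independently would cost $295, but that ignores the shift limits.
An optimal schedule: Tue afternoon→Mbeki, Tue evening→Wu, Wed morning→Petrov+Ivanova, Wed afternoon→Mbeki, Wed evening→Delgado, Thu morning→Petrov+Wu, Thu afternoon→Delgado, Thu evening→Singh.
Total: 14 + 39 + 34 + 59 + 14 + 54 + 34 + 39 + 54 + 49 = $390.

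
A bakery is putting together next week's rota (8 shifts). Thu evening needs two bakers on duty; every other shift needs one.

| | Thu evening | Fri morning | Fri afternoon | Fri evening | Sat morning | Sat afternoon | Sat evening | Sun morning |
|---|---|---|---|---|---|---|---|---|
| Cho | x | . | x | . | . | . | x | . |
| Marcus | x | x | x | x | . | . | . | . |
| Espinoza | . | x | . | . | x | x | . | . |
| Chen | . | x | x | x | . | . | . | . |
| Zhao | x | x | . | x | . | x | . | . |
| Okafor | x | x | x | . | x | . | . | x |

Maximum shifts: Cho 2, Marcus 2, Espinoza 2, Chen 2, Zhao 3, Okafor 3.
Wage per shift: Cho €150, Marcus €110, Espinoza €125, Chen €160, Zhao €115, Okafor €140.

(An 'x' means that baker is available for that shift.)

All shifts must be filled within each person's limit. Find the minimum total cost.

Sat evening can only be covered by Cho, so that assignment is forced.
Sun morning can only be covered by Okafor, so that assignment is forced.
Picking the cheapest available baker for each shift independently would cost €1085, but that ignores the shift limits.
An optimal schedule: Thu evening→Marcus+Zhao, Fri morning→Espinoza, Fri afternoon→Marcus, Fri evening→Zhao, Sat morning→Espinoza, Sat afternoon→Zhao, Sat evening→Cho, Sun morning→Okafor.
Total: 110 + 115 + 125 + 110 + 115 + 125 + 115 + 150 + 140 = €1105.

€1105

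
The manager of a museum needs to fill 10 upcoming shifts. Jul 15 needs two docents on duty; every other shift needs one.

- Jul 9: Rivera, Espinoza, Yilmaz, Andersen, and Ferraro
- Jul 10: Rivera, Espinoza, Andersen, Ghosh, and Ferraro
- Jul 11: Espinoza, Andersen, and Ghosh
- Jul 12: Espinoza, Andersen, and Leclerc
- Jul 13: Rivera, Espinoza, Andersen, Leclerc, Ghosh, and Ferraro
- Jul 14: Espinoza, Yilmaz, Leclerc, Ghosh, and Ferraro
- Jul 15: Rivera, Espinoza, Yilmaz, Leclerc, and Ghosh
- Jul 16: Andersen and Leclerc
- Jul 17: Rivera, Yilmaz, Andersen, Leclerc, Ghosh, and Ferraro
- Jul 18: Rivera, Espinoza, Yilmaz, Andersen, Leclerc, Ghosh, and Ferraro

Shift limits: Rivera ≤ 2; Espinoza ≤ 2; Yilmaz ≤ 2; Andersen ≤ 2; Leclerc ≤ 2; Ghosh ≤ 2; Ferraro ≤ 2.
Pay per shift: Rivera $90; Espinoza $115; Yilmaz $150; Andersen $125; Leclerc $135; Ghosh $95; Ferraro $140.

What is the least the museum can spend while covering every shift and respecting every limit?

Picking the cheapest available docent for each shift independently would cost $1065, but that ignores the shift limits.
An optimal schedule: Jul 9→Rivera, Jul 10→Rivera, Jul 11→Ghosh, Jul 12→Espinoza, Jul 13→Andersen, Jul 14→Ghosh, Jul 15→Espinoza+Leclerc, Jul 16→Andersen, Jul 17→Leclerc, Jul 18→Ferraro.
Total: 90 + 90 + 95 + 115 + 125 + 95 + 115 + 135 + 125 + 135 + 140 = $1260.

$1260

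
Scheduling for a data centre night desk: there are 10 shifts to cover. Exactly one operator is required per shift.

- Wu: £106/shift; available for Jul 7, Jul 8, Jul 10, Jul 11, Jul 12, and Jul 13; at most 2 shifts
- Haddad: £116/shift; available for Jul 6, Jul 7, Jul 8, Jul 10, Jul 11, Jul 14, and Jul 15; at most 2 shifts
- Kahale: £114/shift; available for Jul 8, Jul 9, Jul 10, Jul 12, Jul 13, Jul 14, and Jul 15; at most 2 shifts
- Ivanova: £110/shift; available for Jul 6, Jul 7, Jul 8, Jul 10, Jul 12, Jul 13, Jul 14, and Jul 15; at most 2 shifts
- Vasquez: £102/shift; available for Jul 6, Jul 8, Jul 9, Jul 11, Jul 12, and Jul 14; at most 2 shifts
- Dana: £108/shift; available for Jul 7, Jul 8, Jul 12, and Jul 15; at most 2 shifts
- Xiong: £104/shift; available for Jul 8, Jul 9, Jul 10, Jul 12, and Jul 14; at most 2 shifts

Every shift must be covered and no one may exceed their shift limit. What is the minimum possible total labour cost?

Picking the cheapest available operator for each shift independently would cost £1036, but that ignores the shift limits.
An optimal schedule: Jul 6→Vasquez, Jul 7→Dana, Jul 8→Ivanova, Jul 9→Vasquez, Jul 10→Xiong, Jul 11→Wu, Jul 12→Ivanova, Jul 13→Wu, Jul 14→Xiong, Jul 15→Dana.
Total: 102 + 108 + 110 + 102 + 104 + 106 + 110 + 106 + 104 + 108 = £1060.

£1060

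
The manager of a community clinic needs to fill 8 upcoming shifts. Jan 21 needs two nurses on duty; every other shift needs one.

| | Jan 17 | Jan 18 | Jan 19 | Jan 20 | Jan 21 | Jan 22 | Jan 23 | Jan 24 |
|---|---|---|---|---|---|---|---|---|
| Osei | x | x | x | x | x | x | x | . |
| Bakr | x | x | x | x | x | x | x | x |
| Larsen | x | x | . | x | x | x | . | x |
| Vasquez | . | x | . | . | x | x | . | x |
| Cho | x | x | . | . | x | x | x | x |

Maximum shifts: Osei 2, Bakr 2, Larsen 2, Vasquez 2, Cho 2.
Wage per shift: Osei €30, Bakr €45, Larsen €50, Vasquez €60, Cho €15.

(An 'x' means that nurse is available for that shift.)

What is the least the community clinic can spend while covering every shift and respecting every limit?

Picking the cheapest available nurse for each shift independently would cost €180, but that ignores the shift limits.
An optimal schedule: Jan 17→Cho, Jan 18→Bakr, Jan 19→Osei, Jan 20→Osei, Jan 21→Larsen+Vasquez, Jan 22→Larsen, Jan 23→Cho, Jan 24→Bakr.
Total: 15 + 45 + 30 + 30 + 50 + 60 + 50 + 15 + 45 = €340.

€340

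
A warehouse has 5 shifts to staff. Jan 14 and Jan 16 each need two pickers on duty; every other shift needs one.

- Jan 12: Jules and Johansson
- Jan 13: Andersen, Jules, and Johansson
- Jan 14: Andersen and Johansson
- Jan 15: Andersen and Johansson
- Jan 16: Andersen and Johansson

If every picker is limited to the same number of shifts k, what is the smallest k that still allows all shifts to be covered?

3

With 3 pickers and 7 worker-slots to fill, someone must work at least ⌈7/3⌉ = 3 shifts, so k ≥ 3.
k = 3 works: Jan 12→Jules, Jan 13→Jules, Jan 14→Andersen+Johansson, Jan 15→Andersen, Jan 16→Andersen+Johansson.
Loads: Andersen 3, Jules 2, Johansson 2 — all ≤ 3.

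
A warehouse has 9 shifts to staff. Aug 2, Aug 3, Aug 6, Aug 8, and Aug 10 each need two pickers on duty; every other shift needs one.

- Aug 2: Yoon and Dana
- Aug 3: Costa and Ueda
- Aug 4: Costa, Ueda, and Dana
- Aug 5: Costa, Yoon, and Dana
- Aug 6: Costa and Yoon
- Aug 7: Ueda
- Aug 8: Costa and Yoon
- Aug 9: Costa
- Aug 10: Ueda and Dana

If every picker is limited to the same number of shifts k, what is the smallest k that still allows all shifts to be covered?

With 4 pickers and 14 worker-slots to fill, someone must work at least ⌈14/4⌉ = 4 shifts, so k ≥ 4.
k = 4 works: Aug 2→Yoon+Dana, Aug 3→Costa+Ueda, Aug 4→Ueda, Aug 5→Yoon, Aug 6→Costa+Yoon, Aug 7→Ueda, Aug 8→Costa+Yoon, Aug 9→Costa, Aug 10→Ueda+Dana.
Loads: Costa 4, Yoon 4, Ueda 4, Dana 2 — all ≤ 4.

4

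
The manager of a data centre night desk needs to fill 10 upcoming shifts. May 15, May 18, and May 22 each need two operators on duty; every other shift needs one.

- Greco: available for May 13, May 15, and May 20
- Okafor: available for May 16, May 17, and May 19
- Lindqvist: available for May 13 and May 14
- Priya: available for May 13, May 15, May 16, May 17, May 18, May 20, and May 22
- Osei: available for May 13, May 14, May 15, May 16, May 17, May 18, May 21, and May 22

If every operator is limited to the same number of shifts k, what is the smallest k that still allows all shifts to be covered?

3

With 5 operators and 13 worker-slots to fill, someone must work at least ⌈13/5⌉ = 3 shifts, so k ≥ 3.
k = 3 works: May 13→Greco, May 14→Lindqvist, May 15→Greco+Priya, May 16→Okafor, May 17→Okafor, May 18→Priya+Osei, May 19→Okafor, May 20→Greco, May 21→Osei, May 22→Priya+Osei.
Loads: Greco 3, Okafor 3, Lindqvist 1, Priya 3, Osei 3 — all ≤ 3.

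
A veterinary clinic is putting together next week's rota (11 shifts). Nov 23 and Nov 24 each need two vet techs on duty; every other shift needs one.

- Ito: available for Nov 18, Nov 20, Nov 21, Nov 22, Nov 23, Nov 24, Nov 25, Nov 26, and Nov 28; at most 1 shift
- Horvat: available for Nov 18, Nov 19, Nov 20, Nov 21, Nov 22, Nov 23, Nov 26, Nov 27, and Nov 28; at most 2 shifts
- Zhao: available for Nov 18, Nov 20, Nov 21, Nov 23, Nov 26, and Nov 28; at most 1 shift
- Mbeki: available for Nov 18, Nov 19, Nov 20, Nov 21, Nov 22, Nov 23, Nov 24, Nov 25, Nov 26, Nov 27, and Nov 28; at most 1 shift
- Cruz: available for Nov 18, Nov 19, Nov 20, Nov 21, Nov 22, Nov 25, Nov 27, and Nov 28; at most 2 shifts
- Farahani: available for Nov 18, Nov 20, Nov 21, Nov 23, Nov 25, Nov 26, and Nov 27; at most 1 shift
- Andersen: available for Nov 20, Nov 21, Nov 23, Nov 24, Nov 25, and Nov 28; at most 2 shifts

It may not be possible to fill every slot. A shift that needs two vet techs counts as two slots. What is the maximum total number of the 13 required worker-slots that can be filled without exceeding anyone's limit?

10

Total capacity across all vet techs is 1+2+1+1+2+1+2 = 10, and 13 slots are needed, so at most 10 can be filled.
An assignment achieving 10: Nov 18→Farahani, Nov 19→Horvat, Nov 22→Horvat, Nov 23→Andersen, Nov 24→Ito+Mbeki, Nov 25→Cruz, Nov 26→Zhao, Nov 27→Cruz, Nov 28→Andersen.
Loads: Ito 1/1, Horvat 2/2, Zhao 1/1, Mbeki 1/1, Cruz 2/2, Farahani 1/1, Andersen 2/2.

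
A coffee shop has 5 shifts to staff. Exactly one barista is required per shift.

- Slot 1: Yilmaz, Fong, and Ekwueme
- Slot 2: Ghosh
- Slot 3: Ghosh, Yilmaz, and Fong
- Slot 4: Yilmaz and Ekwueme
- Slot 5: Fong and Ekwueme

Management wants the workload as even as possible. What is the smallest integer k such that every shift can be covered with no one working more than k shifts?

2

With 4 baristas and 5 worker-slots to fill, someone must work at least ⌈5/4⌉ = 2 shifts, so k ≥ 2.
k = 2 works: Slot 1→Yilmaz, Slot 2→Ghosh, Slot 3→Ghosh, Slot 4→Yilmaz, Slot 5→Fong.
Loads: Ghosh 2, Yilmaz 2, Fong 1, Ekwueme 0 — all ≤ 2.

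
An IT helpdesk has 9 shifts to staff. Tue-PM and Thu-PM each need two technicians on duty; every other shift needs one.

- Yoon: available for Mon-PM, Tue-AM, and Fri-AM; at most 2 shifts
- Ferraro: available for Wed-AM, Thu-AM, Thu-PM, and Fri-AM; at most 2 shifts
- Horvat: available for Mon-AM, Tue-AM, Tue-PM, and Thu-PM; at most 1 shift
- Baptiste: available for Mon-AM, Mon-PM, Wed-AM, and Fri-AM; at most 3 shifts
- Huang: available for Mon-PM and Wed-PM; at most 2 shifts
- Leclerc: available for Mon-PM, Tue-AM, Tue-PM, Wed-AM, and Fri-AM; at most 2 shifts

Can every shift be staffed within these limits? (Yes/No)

Total capacity is 12 and 11 slots are needed, so capacity alone doesn't rule it out.
Shifts {Tue-PM, Thu-PM} need 4 worker-slots in total, but the technicians available for any of those shifts (Ferraro, Horvat, and Leclerc) can supply at most 3 among them. So no valid schedule exists.

No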